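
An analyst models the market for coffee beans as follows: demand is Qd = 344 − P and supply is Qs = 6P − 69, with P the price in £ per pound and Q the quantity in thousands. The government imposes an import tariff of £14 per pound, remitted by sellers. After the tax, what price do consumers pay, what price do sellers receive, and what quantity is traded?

Consumers pay £71; sellers receive £57; quantity = 273.

Before the tax: set 344 − P = 6P − 69 → P* = £59, Q* = 285.
With the tax collected from sellers, supply shifts: Qs = 6(P − 14) − 69.
Solving gives Q = 273 with consumers paying £71 and sellers receiving £57 (the £14 wedge).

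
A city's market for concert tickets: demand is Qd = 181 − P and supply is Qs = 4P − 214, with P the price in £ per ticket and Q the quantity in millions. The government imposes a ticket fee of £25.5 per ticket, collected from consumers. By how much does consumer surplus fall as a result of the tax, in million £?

Before the tax: set 181 − P = 4P − 214 → P* = £79, Q* = 102.
With the tax collected from consumers, demand (in seller-price terms) shifts: Qd = 181 − (P + 25.5).
New equilibrium: consumers pay £99.4, suppliers receive £73.9, Q = 81.6. (Wedge: Pb − Ps = 25.5.)
ΔCS is the trapezoid between Q = 81.6 and Q = 102 of height £20.4: ½ · (102 + 81.6) · 20.4 = £1872.72.

Consumer surplus falls by £1872.72 million.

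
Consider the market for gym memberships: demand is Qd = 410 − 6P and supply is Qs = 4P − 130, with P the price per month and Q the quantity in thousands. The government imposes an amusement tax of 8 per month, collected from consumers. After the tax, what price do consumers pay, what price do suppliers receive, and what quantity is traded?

Without the tax, 410 − 6P = 4P − 130 gives 10P = 540, so P* = 54 and Q* = 86.
With the tax collected from consumers, demand (in seller-price terms) shifts: Qd = 410 − 6(P + 8).
New equilibrium: consumers pay 57.2, suppliers receive 49.2, Q = 66.8. (Wedge: Pb − Ps = 8.)

Consumers pay 57.2; suppliers receive 49.2; quantity = 66.8.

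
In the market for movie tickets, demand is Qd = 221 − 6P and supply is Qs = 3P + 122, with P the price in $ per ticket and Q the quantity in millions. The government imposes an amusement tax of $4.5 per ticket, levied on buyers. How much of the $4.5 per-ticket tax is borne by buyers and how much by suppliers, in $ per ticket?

Before the tax: set 221 − 6P = 3P + 122 → P* = $11, Q* = 155.
With the tax collected from buyers, demand (in seller-price terms) shifts: Qd = 221 − 6(P + 4.5).
New equilibrium: buyers pay $12.5, suppliers receive $8, Q = 146. (Wedge: Pb − Ps = 4.5.)
Burden on buyers: $1.5; on suppliers: $3. (They sum to $4.5.)

Buyers bear $1.5 per ticket; suppliers bear $3 per ticket.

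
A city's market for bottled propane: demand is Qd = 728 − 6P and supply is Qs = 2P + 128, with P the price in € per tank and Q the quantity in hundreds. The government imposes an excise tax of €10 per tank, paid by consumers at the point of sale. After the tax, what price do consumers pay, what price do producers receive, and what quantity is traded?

Before the tax: set 728 − 6P = 2P + 128 → P* = €75, Q* = 278.
With the tax collected from consumers, demand (in seller-price terms) shifts: Qd = 728 − 6(P + 10).
New equilibrium: consumers pay €77.5, producers receive €67.5, Q = 263. (Wedge: Pb − Ps = 10.)

Consumers pay €77.5; producers receive €67.5; quantity = 263.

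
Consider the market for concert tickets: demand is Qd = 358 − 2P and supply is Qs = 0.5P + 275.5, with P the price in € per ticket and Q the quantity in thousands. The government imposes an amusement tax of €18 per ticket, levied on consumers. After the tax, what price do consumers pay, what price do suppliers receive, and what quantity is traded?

Consumers pay €36.6; suppliers receive €18.6; quantity = 284.8.

Before the tax: set 358 − 2P = 0.5P + 275.5 → P* = €33, Q* = 292.
With the tax collected from consumers, demand (in seller-price terms) shifts: Qd = 358 − 2(P + 18).
New equilibrium: consumers pay €36.6, suppliers receive €18.6, Q = 284.8. (Wedge: Pb − Ps = 18.)
The less price-elastic side of the market bears the larger share of a per-unit tax.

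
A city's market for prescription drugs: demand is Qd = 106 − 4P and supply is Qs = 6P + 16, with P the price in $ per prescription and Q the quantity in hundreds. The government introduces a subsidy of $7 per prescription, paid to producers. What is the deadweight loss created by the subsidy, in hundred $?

Without the subsidy, 106 − 4P = 6P + 16 gives 10P = 90, so P* = $9 and Q* = 70.
With a per-unit subsidy paid to producers, each receives P + 7 per unit sold, so supply becomes Qs = 6(P + 7) + 16.
New equilibrium: buyers pay $4.8, producers receive $11.8, Q = 86.8. (Wedge: Pb − Ps = −7.)
Quantity rises by |ΔQ| = |70 − 86.8| = 16.8.
DWL = ½ · t · |ΔQ| = ½ · 7 · 16.8 = $58.8.

Deadweight loss = $58.8 hundred.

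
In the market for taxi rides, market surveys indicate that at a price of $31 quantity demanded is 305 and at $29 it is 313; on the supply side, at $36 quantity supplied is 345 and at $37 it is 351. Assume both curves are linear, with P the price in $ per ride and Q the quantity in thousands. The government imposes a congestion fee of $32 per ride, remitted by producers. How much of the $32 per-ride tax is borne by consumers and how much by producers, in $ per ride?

Consumers bear $19.2 per ride; producers bear $12.8 per ride.

Demand slope: (313 − 305)/(29 − 31) = -4, so Qd = 429 − 4P.
Supply slope: (351 − 345)/(37 − 36) = 6, so Qs = 6P + 129.
Without the tax, 429 − 4P = 6P + 129 gives 10P = 300, so P* = $30 and Q* = 309.
With the tax collected from producers, supply shifts: Qs = 6(P − 32) + 129.
New equilibrium: consumers pay $49.2, producers receive $17.2, Q = 232.2. (Wedge: Pb − Ps = 32.)
Burden on consumers: $19.2; on producers: $12.8. (They sum to $32.)
The less price-elastic side of the market bears the larger share of a per-unit tax.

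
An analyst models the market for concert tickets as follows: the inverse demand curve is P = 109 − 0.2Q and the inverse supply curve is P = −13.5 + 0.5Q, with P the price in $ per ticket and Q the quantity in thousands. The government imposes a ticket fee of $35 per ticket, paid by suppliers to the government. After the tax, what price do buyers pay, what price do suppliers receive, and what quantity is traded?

Buyers pay $84; suppliers receive $49; quantity = 125.

Rewrite in direct form: Qd = 545 − 5P and Qs = 2P + 27.
Without the tax, 545 − 5P = 2P + 27 gives 7P = 518, so P* = $74 and Q* = 175.
With the tax collected from suppliers, supply shifts: Qs = 2(P − 35) + 27.
New equilibrium: buyers pay $84, suppliers receive $49, Q = 125. (Wedge: Pb − Ps = 35.)
The less price-elastic side of the market bears the larger share of a per-unit tax.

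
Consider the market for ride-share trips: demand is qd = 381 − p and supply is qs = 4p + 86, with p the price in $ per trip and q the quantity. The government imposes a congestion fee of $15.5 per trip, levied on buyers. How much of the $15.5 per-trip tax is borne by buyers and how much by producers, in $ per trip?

Buyers bear $12.4 per trip; producers bear $3.1 per trip.

Without the tax, 381 − p = 4p + 86 gives 5p = 295, so p* = $59 and q* = 322.
With the tax collected from buyers, demand (in seller-price terms) shifts: qd = 381 − (p + 15.5).
New equilibrium: buyers pay $71.4, producers receive $55.9, q = 309.6. (Wedge: pb − ps = 15.5.)
Burden on buyers: $12.4; on producers: $3.1. (They sum to $15.5.)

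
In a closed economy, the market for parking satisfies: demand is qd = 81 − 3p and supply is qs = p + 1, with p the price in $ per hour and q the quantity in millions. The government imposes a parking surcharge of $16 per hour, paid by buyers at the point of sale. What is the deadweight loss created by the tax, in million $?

Before the tax: set 81 − 3p = p + 1 → p* = $20, q* = 21.
With the tax collected from buyers, demand (in seller-price terms) shifts: qd = 81 − 3(p + 16).
New equilibrium: buyers pay $24, producers receive $8, q = 9. (Wedge: pb − ps = 16.)
Quantity falls by |ΔQ| = |21 − 9| = 12.
DWL = ½ · t · |ΔQ| = ½ · 16 · 12 = $96.

Deadweight loss = $96 million.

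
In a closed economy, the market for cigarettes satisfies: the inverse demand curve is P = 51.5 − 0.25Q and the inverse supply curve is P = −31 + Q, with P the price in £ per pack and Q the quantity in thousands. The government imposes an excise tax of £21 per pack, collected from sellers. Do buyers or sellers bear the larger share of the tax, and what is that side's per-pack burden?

Rewrite in direct form: Qd = 206 − 4P and Qs = P + 31.
Before the tax: set 206 − 4P = P + 31 → P* = £35, Q* = 66.
With the tax collected from sellers, supply shifts: Qs = (P − 21) + 31.
New equilibrium: buyers pay £39.2, sellers receive £18.2, Q = 49.2. (Wedge: Pb − Ps = 21.)
Per-pack burden: buyers £4.2, sellers £16.8.
Sellers take the larger share because supply is less price-elastic here (demand slope 4 vs supply slope 1).

Sellers bear the larger share: £16.8 per pack.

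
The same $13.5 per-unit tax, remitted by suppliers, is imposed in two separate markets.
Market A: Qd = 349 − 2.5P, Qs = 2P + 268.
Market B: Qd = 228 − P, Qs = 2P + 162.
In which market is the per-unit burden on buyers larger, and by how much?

Market A: pre-tax P* = $18, Q* = 304; post-tax Q = 289; per-unit burden on buyers = $6.
Market B: pre-tax P* = $22, Q* = 206; post-tax Q = 197; per-unit burden on buyers = $9.
Difference: $6 vs $9 → market B is larger by $3.

Market B, by $3.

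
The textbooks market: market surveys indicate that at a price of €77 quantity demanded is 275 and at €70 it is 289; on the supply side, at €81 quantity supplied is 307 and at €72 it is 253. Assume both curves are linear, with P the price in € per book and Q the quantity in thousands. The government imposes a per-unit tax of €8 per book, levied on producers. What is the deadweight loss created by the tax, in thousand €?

Deadweight loss = €48 thousand.

Demand slope: (289 − 275)/(70 − 77) = -2, so Qd = 429 − 2P.
Supply slope: (253 − 307)/(72 − 81) = 6, so Qs = 6P − 179.
Before the tax: set 429 − 2P = 6P − 179 → P* = €76, Q* = 277.
With the tax collected from producers, supply shifts: Qs = 6(P − 8) − 179.
New equilibrium: buyers pay €82, producers receive €74, Q = 265. (Wedge: Pb − Ps = 8.)
Quantity falls by |ΔQ| = |277 − 265| = 12.
DWL = ½ · t · |ΔQ| = ½ · 8 · 12 = €48.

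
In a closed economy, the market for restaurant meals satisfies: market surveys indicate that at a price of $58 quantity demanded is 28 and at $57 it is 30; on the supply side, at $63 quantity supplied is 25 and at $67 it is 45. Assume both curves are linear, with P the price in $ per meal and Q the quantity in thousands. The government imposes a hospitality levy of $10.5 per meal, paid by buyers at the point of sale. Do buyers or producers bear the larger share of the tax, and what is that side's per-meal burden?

Demand slope: (30 − 28)/(57 − 58) = -2, so Qd = 144 − 2P.
Supply slope: (45 − 25)/(67 − 63) = 5, so Qs = 5P − 290.
Before the tax: set 144 − 2P = 5P − 290 → P* = $62, Q* = 20.
With the tax collected from buyers, demand (in seller-price terms) shifts: Qd = 144 − 2(P + 10.5).
New equilibrium: buyers pay $69.5, producers receive $59, Q = 5. (Wedge: Pb − Ps = 10.5.)
Per-meal burden: buyers $7.5, producers $3.
Buyers take the larger share because demand is less price-elastic here (demand slope 2 vs supply slope 5).
The less price-elastic side of the market bears the larger share of a per-unit tax.

Buyers bear the larger share: $7.5 per meal.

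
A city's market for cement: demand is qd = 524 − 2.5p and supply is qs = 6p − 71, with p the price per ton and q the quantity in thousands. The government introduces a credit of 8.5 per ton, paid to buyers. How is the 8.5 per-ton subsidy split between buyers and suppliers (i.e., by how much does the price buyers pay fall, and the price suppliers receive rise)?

Buyers gain 6 per ton; suppliers gain 2.5 per ton.

Before the subsidy: set 524 − 2.5p = 6p − 71 → p* = 70, q* = 349.
With a per-unit subsidy paid to buyers, each effectively pays p − 8.5, so demand becomes qd = 524 − 2.5(p − 8.5).
Solving gives q = 364 with buyers paying 64 and suppliers receiving 72.5 (the 8.5 wedge).
Gain to buyers: 6; to suppliers: 2.5. (They sum to 8.5.)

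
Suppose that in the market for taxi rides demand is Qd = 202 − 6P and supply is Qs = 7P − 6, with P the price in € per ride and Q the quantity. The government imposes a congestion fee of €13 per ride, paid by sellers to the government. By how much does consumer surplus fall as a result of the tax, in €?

Before the tax: set 202 − 6P = 7P − 6 → P* = €16, Q* = 106.
With the tax collected from sellers, supply shifts: Qs = 7(P − 13) − 6.
Solving gives Q = 64 with buyers paying €23 and sellers receiving €10 (the €13 wedge).
ΔCS is the trapezoid between Q = 64 and Q = 106 of height €7: ½ · (106 + 64) · 7 = €595.

Consumer surplus falls by €595.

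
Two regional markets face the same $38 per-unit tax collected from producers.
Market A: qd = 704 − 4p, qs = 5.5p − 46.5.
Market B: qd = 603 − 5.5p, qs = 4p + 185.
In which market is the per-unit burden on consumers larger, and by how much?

Market A, by $6.

Market A: pre-tax p* = $79, q* = 388; post-tax q = 300; per-unit burden on consumers = $22.
Market B: pre-tax p* = $44, q* = 361; post-tax q = 273; per-unit burden on consumers = $16.
Difference: $22 vs $16 → market A is larger by $6.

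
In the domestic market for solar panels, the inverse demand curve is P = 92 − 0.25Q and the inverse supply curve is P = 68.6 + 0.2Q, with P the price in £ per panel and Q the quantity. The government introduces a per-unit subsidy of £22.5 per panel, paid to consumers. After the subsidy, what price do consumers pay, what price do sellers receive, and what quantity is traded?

Consumers pay £66.5; sellers receive £89; quantity = 102.

Rewrite in direct form: Qd = 368 − 4P and Qs = 5P − 343.
Before the subsidy: set 368 − 4P = 5P − 343 → P* = £79, Q* = 52.
With a per-unit subsidy paid to consumers, each effectively pays P − 22.5, so demand becomes Qd = 368 − 4(P − 22.5).
Solving gives Q = 102 with consumers paying £66.5 and sellers receiving £89 (the £22.5 wedge).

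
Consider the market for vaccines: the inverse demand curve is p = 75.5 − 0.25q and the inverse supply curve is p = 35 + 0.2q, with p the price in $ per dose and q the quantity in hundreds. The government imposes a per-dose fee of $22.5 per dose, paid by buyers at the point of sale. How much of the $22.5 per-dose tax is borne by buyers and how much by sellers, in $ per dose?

Buyers bear $12.5 per dose; sellers bear $10 per dose.

Inverting to q(p) form: qd = 302 − 4p; qs = 5p − 175.
Without the tax, 302 − 4p = 5p − 175 gives 9p = 477, so p* = $53 and q* = 90.
With the tax collected from buyers, demand (in seller-price terms) shifts: qd = 302 − 4(p + 22.5).
New equilibrium: buyers pay $65.5, sellers receive $43, q = 40. (Wedge: pb − ps = 22.5.)
Burden on buyers: $12.5; on sellers: $10. (They sum to $22.5.)
The less price-elastic side of the market bears the larger share of a per-unit tax.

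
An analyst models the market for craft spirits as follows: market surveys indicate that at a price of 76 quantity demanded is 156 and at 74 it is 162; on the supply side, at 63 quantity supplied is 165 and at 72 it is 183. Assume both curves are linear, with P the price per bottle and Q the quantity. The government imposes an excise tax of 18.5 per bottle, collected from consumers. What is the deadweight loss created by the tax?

Deadweight loss = 205.35.

Demand slope: (162 − 156)/(74 − 76) = -3, so Qd = 384 − 3P.
Supply slope: (183 − 165)/(72 − 63) = 2, so Qs = 2P + 39.
Before the tax: set 384 − 3P = 2P + 39 → P* = 69, Q* = 177.
With the tax collected from consumers, demand (in seller-price terms) shifts: Qd = 384 − 3(P + 18.5).
New equilibrium: consumers pay 76.4, sellers receive 57.9, Q = 154.8. (Wedge: Pb − Ps = 18.5.)
Quantity falls by |ΔQ| = |177 − 154.8| = 22.2.
DWL = ½ · t · |ΔQ| = ½ · 18.5 · 22.2 = 205.35.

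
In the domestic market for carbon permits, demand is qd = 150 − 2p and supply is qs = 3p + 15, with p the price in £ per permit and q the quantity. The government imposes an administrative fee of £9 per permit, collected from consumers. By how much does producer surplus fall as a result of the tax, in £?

Producer surplus falls by £326.16.

Before the tax: set 150 − 2p = 3p + 15 → p* = £27, q* = 96.
With the tax collected from consumers, demand (in seller-price terms) shifts: qd = 150 − 2(p + 9).
Solving gives q = 85.2 with consumers paying £32.4 and suppliers receiving £23.4 (the £9 wedge).
ΔPS is the trapezoid between Q = 85.2 and Q = 96 of height £3.6: ½ · (96 + 85.2) · 3.6 = £326.16.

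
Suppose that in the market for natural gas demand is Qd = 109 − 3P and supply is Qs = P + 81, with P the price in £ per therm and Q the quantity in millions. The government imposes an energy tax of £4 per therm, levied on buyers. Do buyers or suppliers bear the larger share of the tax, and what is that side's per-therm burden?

Suppliers bear the larger share: £3 per therm.

Without the tax, 109 − 3P = P + 81 gives 4P = 28, so P* = £7 and Q* = 88.
With the tax collected from buyers, demand (in seller-price terms) shifts: Qd = 109 − 3(P + 4).
Solving gives Q = 85 with buyers paying £8 and suppliers receiving £4 (the £4 wedge).
Per-therm burden: buyers £1, suppliers £3.
Suppliers take the larger share because supply is less price-elastic here (demand slope 3 vs supply slope 1).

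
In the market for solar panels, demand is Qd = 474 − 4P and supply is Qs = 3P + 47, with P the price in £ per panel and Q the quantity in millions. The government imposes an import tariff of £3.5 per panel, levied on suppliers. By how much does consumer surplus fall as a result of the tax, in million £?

Consumer surplus falls by £340.5 million.

Without the tax, 474 − 4P = 3P + 47 gives 7P = 427, so P* = £61 and Q* = 230.
With the tax collected from suppliers, supply shifts: Qs = 3(P − 3.5) + 47.
New equilibrium: buyers pay £62.5, suppliers receive £59, Q = 224. (Wedge: Pb − Ps = 3.5.)
ΔCS is the trapezoid between Q = 224 and Q = 230 of height £1.5: ½ · (230 + 224) · 1.5 = £340.5.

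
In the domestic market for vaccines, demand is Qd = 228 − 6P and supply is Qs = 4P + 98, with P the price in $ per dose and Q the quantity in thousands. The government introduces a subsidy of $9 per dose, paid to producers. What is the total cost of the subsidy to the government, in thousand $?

Government outlay = $1544.4 thousand.

Without the subsidy, 228 − 6P = 4P + 98 gives 10P = 130, so P* = $13 and Q* = 150.
With a per-unit subsidy paid to producers, each receives P + 9 per unit sold, so supply becomes Qs = 4(P + 9) + 98.
New equilibrium: consumers pay $9.4, producers receive $18.4, Q = 171.6. (Wedge: Pb − Ps = −9.)
Outlay = t · Q = 9 · 171.6 = $1544.4.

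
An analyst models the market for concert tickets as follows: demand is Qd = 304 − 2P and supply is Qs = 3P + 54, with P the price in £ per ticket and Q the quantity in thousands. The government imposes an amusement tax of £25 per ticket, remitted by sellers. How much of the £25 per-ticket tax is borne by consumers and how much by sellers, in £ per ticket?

Consumers bear £15 per ticket; sellers bear £10 per ticket.

Before the tax: set 304 − 2P = 3P + 54 → P* = £50, Q* = 204.
With the tax collected from sellers, supply shifts: Qs = 3(P − 25) + 54.
Solving gives Q = 174 with consumers paying £65 and sellers receiving £40 (the £25 wedge).
Burden on consumers: £15; on sellers: £10. (They sum to £25.)
The less price-elastic side of the market bears the larger share of a per-unit tax.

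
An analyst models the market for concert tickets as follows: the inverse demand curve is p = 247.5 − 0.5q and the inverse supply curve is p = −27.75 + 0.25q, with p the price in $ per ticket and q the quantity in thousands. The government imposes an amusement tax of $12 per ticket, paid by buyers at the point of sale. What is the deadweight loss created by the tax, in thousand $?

Deadweight loss = $96 thousand.

Inverting to q(p) form: qd = 495 − 2p; qs = 4p + 111.
Before the tax: set 495 − 2p = 4p + 111 → p* = $64, q* = 367.
With the tax collected from buyers, demand (in seller-price terms) shifts: qd = 495 − 2(p + 12).
New equilibrium: buyers pay $72, suppliers receive $60, q = 351. (Wedge: pb − ps = 12.)
Quantity falls by |ΔQ| = |367 − 351| = 16.
DWL = ½ · t · |ΔQ| = ½ · 12 · 16 = $96.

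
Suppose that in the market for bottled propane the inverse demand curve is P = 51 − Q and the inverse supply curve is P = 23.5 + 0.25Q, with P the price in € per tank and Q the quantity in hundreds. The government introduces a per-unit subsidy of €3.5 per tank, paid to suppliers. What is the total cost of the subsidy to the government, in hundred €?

Rewrite in direct form: Qd = 51 − P and Qs = 4P − 94.
Before the subsidy: set 51 − P = 4P − 94 → P* = €29, Q* = 22.
With a per-unit subsidy paid to suppliers, each receives P + 3.5 per unit sold, so supply becomes Qs = 4(P + 3.5) − 94.
New equilibrium: consumers pay €26.2, suppliers receive €29.7, Q = 24.8. (Wedge: Pb − Ps = −3.5.)
Outlay = t · Q = 3.5 · 24.8 = €86.8.

Government outlay = €86.8 hundred.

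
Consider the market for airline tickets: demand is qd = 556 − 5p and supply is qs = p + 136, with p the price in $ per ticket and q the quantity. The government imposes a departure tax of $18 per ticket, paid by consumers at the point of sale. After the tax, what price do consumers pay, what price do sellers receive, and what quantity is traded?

Consumers pay $73; sellers receive $55; quantity = 191.

Before the tax: set 556 − 5p = p + 136 → p* = $70, q* = 206.
With the tax collected from consumers, demand (in seller-price terms) shifts: qd = 556 − 5(p + 18).
Solving gives q = 191 with consumers paying $73 and sellers receiving $55 (the $18 wedge).
The less price-elastic side of the market bears the larger share of a per-unit tax.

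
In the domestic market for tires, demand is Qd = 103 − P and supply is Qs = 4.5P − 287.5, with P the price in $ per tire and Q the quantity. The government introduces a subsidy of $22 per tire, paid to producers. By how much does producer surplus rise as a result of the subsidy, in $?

Producer surplus rises by $164.

Before the subsidy: set 103 − P = 4.5P − 287.5 → P* = $71, Q* = 32.
With a per-unit subsidy paid to producers, each receives P + 22 per unit sold, so supply becomes Qs = 4.5(P + 22) − 287.5.
Solving gives Q = 50 with consumers paying $53 and producers receiving $75 (the $22 wedge).
ΔPS is the trapezoid between Q = 50 and Q = 32 of height $4: ½ · (32 + 50) · 4 = $164.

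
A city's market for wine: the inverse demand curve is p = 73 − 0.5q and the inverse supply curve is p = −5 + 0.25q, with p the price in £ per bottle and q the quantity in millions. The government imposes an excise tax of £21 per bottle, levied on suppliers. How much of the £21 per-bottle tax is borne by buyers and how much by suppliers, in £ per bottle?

Buyers bear £14 per bottle; suppliers bear £7 per bottle.

Inverting to q(p) form: qd = 146 − 2p; qs = 4p + 20.
Without the tax, 146 − 2p = 4p + 20 gives 6p = 126, so p* = £21 and q* = 104.
With the tax collected from suppliers, supply shifts: qs = 4(p − 21) + 20.
New equilibrium: buyers pay £35, suppliers receive £14, q = 76. (Wedge: pb − ps = 21.)
Burden on buyers: £14; on suppliers: £7. (They sum to £21.)
The less price-elastic side of the market bears the larger share of a per-unit tax.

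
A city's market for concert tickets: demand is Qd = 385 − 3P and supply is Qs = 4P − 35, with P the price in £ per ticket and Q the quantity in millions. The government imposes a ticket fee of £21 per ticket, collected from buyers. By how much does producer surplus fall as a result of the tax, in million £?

Producer surplus falls by £1683 million.

Before the tax: set 385 − 3P = 4P − 35 → P* = £60, Q* = 205.
With the tax collected from buyers, demand (in seller-price terms) shifts: Qd = 385 − 3(P + 21).
New equilibrium: buyers pay £72, sellers receive £51, Q = 169. (Wedge: Pb − Ps = 21.)
ΔPS is the trapezoid between Q = 169 and Q = 205 of height £9: ½ · (205 + 169) · 9 = £1683.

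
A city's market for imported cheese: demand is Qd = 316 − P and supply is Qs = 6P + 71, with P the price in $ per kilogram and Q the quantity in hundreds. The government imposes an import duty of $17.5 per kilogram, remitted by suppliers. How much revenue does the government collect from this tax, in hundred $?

Tax revenue = $4655 hundred.

Without the tax, 316 − P = 6P + 71 gives 7P = 245, so P* = $35 and Q* = 281.
With the tax collected from suppliers, supply shifts: Qs = 6(P − 17.5) + 71.
New equilibrium: buyers pay $50, suppliers receive $32.5, Q = 266. (Wedge: Pb − Ps = 17.5.)
Revenue = t · Q = 17.5 · 266 = $4655.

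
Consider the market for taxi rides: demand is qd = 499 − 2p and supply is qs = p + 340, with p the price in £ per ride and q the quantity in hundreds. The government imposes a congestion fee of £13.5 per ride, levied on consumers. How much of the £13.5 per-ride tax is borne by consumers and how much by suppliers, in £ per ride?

Consumers bear £4.5 per ride; suppliers bear £9 per ride.

Without the tax, 499 − 2p = p + 340 gives 3p = 159, so p* = £53 and q* = 393.
With the tax collected from consumers, demand (in seller-price terms) shifts: qd = 499 − 2(p + 13.5).
Solving gives q = 384 with consumers paying £57.5 and suppliers receiving £44 (the £13.5 wedge).
Burden on consumers: £4.5; on suppliers: £9. (They sum to £13.5.)
The less price-elastic side of the market bears the larger share of a per-unit tax.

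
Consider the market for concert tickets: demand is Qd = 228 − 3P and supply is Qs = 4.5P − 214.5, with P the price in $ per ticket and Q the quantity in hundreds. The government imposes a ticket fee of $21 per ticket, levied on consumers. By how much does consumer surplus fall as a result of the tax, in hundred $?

Consumer surplus falls by $404.46 hundred.

Before the tax: set 228 − 3P = 4.5P − 214.5 → P* = $59, Q* = 51.
With the tax collected from consumers, demand (in seller-price terms) shifts: Qd = 228 − 3(P + 21).
Solving gives Q = 13.2 with consumers paying $71.6 and sellers receiving $50.6 (the $21 wedge).
ΔCS is the trapezoid between Q = 13.2 and Q = 51 of height $12.6: ½ · (51 + 13.2) · 12.6 = $404.46.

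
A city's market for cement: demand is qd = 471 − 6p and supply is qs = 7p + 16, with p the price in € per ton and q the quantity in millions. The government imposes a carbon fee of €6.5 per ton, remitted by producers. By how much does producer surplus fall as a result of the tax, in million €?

Without the tax, 471 − 6p = 7p + 16 gives 13p = 455, so p* = €35 and q* = 261.
With the tax collected from producers, supply shifts: qs = 7(p − 6.5) + 16.
New equilibrium: buyers pay €38.5, producers receive €32, q = 240. (Wedge: pb − ps = 6.5.)
ΔPS is the trapezoid between Q = 240 and Q = 261 of height €3: ½ · (261 + 240) · 3 = €751.5.

Producer surplus falls by €751.5 million.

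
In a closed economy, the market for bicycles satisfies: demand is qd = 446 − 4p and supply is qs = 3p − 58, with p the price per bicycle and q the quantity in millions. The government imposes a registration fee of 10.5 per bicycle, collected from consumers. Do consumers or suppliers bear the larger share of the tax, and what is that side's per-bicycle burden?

Before the tax: set 446 − 4p = 3p − 58 → p* = 72, q* = 158.
With the tax collected from consumers, demand (in seller-price terms) shifts: qd = 446 − 4(p + 10.5).
Solving gives q = 140 with consumers paying 76.5 and suppliers receiving 66 (the 10.5 wedge).
Per-bicycle burden: consumers 4.5, suppliers 6.
Suppliers take the larger share because supply is less price-elastic here (demand slope 4 vs supply slope 3).

Suppliers bear the larger share: 6 per bicycle.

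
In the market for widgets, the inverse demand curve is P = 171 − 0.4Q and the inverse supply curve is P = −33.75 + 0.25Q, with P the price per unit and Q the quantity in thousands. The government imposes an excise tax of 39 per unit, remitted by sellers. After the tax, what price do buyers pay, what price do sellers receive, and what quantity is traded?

Inverting to Q(P) form: Qd = 427.5 − 2.5P; Qs = 4P + 135.
Without the tax, 427.5 − 2.5P = 4P + 135 gives 6.5P = 292.5, so P* = 45 and Q* = 315.
With the tax collected from sellers, supply shifts: Qs = 4(P − 39) + 135.
New equilibrium: buyers pay 69, sellers receive 30, Q = 255. (Wedge: Pb − Ps = 39.)

Buyers pay 69; sellers receive 30; quantity = 255.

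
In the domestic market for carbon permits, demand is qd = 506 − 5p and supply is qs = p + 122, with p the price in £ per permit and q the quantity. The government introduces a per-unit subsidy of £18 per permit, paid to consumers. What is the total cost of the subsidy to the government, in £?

Before the subsidy: set 506 − 5p = p + 122 → p* = £64, q* = 186.
With a per-unit subsidy paid to consumers, each effectively pays p − 18, so demand becomes qd = 506 − 5(p − 18).
Solving gives q = 201 with consumers paying £61 and producers receiving £79 (the £18 wedge).
Outlay = t · Q = 18 · 201 = £3618.

Government outlay = £3618.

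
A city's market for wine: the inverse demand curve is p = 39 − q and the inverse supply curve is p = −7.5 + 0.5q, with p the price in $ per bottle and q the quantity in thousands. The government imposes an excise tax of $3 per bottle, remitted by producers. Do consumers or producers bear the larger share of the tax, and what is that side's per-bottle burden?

Rewrite in direct form: qd = 39 − p and qs = 2p + 15.
Before the tax: set 39 − p = 2p + 15 → p* = $8, q* = 31.
With the tax collected from producers, supply shifts: qs = 2(p − 3) + 15.
Solving gives q = 29 with consumers paying $10 and producers receiving $7 (the $3 wedge).
Per-bottle burden: consumers $2, producers $1.
Consumers take the larger share because demand is less price-elastic here (demand slope 1 vs supply slope 2).
The less price-elastic side of the market bears the larger share of a per-unit tax.

Consumers bear the larger share: $2 per bottle.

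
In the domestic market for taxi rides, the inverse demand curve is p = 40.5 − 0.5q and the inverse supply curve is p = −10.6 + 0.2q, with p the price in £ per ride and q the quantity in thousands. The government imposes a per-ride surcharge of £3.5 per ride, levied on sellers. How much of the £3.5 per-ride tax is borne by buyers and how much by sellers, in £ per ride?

Buyers bear £2.5 per ride; sellers bear £1 per ride.

Inverting to q(p) form: qd = 81 − 2p; qs = 5p + 53.
Before the tax: set 81 − 2p = 5p + 53 → p* = £4, q* = 73.
With the tax collected from sellers, supply shifts: qs = 5(p − 3.5) + 53.
Solving gives q = 68 with buyers paying £6.5 and sellers receiving £3 (the £3.5 wedge).
Burden on buyers: £2.5; on sellers: £1. (They sum to £3.5.)
The less price-elastic side of the market bears the larger share of a per-unit tax.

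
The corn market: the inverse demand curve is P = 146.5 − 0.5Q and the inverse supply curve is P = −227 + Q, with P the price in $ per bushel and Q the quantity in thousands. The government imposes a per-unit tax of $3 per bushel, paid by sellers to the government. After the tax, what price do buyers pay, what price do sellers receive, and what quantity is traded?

Rewrite in direct form: Qd = 293 − 2P and Qs = P + 227.
Without the tax, 293 − 2P = P + 227 gives 3P = 66, so P* = $22 and Q* = 249.
With the tax collected from sellers, supply shifts: Qs = (P − 3) + 227.
New equilibrium: buyers pay $23, sellers receive $20, Q = 247. (Wedge: Pb − Ps = 3.)
The less price-elastic side of the market bears the larger share of a per-unit tax.

Buyers pay $23; sellers receive $20; quantity = 247.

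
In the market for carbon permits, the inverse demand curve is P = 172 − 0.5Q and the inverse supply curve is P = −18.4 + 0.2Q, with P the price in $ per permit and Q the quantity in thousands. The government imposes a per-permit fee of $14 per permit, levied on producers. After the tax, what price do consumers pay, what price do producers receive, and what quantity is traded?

Consumers pay $46; producers receive $32; quantity = 252.

Inverting to Q(P) form: Qd = 344 − 2P; Qs = 5P + 92.
Without the tax, 344 − 2P = 5P + 92 gives 7P = 252, so P* = $36 and Q* = 272.
With the tax collected from producers, supply shifts: Qs = 5(P − 14) + 92.
New equilibrium: consumers pay $46, producers receive $32, Q = 252. (Wedge: Pb − Ps = 14.)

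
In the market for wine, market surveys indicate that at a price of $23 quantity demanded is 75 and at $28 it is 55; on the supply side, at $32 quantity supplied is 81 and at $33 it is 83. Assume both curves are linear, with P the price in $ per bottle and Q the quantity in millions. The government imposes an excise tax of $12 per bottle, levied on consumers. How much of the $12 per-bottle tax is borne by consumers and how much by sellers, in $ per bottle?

Demand slope: (55 − 75)/(28 − 23) = -4, so Qd = 167 − 4P.
Supply slope: (83 − 81)/(33 − 32) = 2, so Qs = 2P + 17.
Before the tax: set 167 − 4P = 2P + 17 → P* = $25, Q* = 67.
With the tax collected from consumers, demand (in seller-price terms) shifts: Qd = 167 − 4(P + 12).
New equilibrium: consumers pay $29, sellers receive $17, Q = 51. (Wedge: Pb − Ps = 12.)
Burden on consumers: $4; on sellers: $8. (They sum to $12.)
The less price-elastic side of the market bears the larger share of a per-unit tax.

Consumers bear $4 per bottle; sellers bear $8 per bottle.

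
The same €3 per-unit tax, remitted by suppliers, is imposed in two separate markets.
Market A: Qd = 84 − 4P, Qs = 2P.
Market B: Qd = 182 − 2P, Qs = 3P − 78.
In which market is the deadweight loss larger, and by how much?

Market A, by €0.6.

Market A: pre-tax P* = €14, Q* = 28; post-tax Q = 24; deadweight loss = €6.
Market B: pre-tax P* = €52, Q* = 78; post-tax Q = 74.4; deadweight loss = €5.4.
Difference: €6 vs €5.4 → market A is larger by €0.6.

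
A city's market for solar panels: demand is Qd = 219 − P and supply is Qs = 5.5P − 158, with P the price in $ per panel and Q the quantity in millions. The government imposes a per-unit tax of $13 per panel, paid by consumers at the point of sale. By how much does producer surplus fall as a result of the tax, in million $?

Producer surplus falls by $311 million.

Before the tax: set 219 − P = 5.5P − 158 → P* = $58, Q* = 161.
With the tax collected from consumers, demand (in seller-price terms) shifts: Qd = 219 − (P + 13).
Solving gives Q = 150 with consumers paying $69 and producers receiving $56 (the $13 wedge).
ΔPS is the trapezoid between Q = 150 and Q = 161 of height $2: ½ · (161 + 150) · 2 = $311.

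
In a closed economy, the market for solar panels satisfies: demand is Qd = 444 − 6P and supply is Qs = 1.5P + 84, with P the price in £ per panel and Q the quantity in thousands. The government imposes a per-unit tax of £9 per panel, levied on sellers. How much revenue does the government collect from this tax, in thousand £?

Tax revenue = £1306.8 thousand.

Before the tax: set 444 − 6P = 1.5P + 84 → P* = £48, Q* = 156.
With the tax collected from sellers, supply shifts: Qs = 1.5(P − 9) + 84.
Solving gives Q = 145.2 with consumers paying £49.8 and sellers receiving £40.8 (the £9 wedge).
Revenue = t · Q = 9 · 145.2 = £1306.8.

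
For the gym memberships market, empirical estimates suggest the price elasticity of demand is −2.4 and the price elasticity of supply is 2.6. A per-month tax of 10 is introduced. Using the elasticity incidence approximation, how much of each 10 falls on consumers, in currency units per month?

Consumers bear ≈ 5.2 per month.

Incidence ratio: consumers' share ≈ εs / (εs + |εd|) = 2.6 / (2.6 + 2.4) = 0.52.
So consumers bear ≈ 0.52 × 10 = 5.2; producers bear 4.8.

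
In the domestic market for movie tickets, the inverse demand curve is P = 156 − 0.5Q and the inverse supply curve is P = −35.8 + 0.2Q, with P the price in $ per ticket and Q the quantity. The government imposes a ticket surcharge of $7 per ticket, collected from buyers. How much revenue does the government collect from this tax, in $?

Inverting to Q(P) form: Qd = 312 − 2P; Qs = 5P + 179.
Before the tax: set 312 − 2P = 5P + 179 → P* = $19, Q* = 274.
With the tax collected from buyers, demand (in seller-price terms) shifts: Qd = 312 − 2(P + 7).
Solving gives Q = 264 with buyers paying $24 and producers receiving $17 (the $7 wedge).
Revenue = t · Q = 7 · 264 = $1848.

Tax revenue = $1848.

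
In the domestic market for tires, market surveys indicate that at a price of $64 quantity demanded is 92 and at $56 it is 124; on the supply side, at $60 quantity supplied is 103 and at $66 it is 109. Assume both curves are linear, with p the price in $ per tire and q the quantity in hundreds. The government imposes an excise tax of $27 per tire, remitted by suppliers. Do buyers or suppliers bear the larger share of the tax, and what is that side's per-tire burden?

Demand slope: (124 − 92)/(56 − 64) = -4, so qd = 348 − 4p.
Supply slope: (109 − 103)/(66 − 60) = 1, so qs = p + 43.
Before the tax: set 348 − 4p = p + 43 → p* = $61, q* = 104.
With the tax collected from suppliers, supply shifts: qs = (p − 27) + 43.
New equilibrium: buyers pay $66.4, suppliers receive $39.4, q = 82.4. (Wedge: pb − ps = 27.)
Per-tire burden: buyers $5.4, suppliers $21.6.
Suppliers take the larger share because supply is less price-elastic here (demand slope 4 vs supply slope 1).

Suppliers bear the larger share: $21.6 per tire.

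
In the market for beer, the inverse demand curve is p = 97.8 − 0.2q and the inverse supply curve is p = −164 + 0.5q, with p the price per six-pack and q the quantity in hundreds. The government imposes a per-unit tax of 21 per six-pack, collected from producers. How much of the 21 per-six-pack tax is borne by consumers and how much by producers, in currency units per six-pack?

Consumers bear 6 per six-pack; producers bear 15 per six-pack.

Inverting to q(p) form: qd = 489 − 5p; qs = 2p + 328.
Before the tax: set 489 − 5p = 2p + 328 → p* = 23, q* = 374.
With the tax collected from producers, supply shifts: qs = 2(p − 21) + 328.
Solving gives q = 344 with consumers paying 29 and producers receiving 8 (the 21 wedge).
Burden on consumers: 6; on producers: 15. (They sum to 21.)
The less price-elastic side of the market bears the larger share of a per-unit tax.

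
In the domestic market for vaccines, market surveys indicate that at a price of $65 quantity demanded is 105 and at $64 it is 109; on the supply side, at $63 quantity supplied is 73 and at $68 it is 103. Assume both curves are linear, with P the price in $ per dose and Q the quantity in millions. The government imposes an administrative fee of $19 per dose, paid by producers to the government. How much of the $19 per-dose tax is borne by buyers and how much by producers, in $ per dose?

Demand slope: (109 − 105)/(64 − 65) = -4, so Qd = 365 − 4P.
Supply slope: (103 − 73)/(68 − 63) = 6, so Qs = 6P − 305.
Before the tax: set 365 − 4P = 6P − 305 → P* = $67, Q* = 97.
With the tax collected from producers, supply shifts: Qs = 6(P − 19) − 305.
Solving gives Q = 51.4 with buyers paying $78.4 and producers receiving $59.4 (the $19 wedge).
Burden on buyers: $11.4; on producers: $7.6. (They sum to $19.)
The less price-elastic side of the market bears the larger share of a per-unit tax.

Buyers bear $11.4 per dose; producers bear $7.6 per dose.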